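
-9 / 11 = -0.82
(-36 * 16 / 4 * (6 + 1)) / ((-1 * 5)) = 1008 / 5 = 201.60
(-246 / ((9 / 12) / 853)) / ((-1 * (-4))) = -69946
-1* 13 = -13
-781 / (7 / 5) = -3905 / 7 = -557.86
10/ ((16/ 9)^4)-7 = -196571/ 32768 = -6.00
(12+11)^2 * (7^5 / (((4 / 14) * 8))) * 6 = 186708963 / 8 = 23338620.38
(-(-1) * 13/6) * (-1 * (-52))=338/3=112.67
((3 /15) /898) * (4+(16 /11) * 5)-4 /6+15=14.34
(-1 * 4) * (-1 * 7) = 28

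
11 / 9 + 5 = 56 / 9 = 6.22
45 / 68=0.66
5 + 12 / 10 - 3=16 / 5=3.20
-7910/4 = -3955/2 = -1977.50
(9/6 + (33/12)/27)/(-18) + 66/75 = 38443/48600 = 0.79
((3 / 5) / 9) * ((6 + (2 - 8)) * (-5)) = 0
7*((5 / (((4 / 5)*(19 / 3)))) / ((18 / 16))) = 350 / 57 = 6.14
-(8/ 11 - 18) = 17.27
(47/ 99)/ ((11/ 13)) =611/ 1089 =0.56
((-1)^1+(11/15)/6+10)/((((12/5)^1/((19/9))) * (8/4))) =15599/3888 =4.01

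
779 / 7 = 111.29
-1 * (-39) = 39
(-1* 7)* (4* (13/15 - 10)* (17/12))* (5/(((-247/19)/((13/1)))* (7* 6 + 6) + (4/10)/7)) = -570605/15102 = -37.78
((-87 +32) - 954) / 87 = -11.60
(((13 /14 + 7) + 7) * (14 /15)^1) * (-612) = -42636 /5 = -8527.20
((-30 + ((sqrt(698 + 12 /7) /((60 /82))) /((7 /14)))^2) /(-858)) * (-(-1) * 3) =-372104 /20475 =-18.17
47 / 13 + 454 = 5949 / 13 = 457.62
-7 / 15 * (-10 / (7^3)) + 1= 149 / 147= 1.01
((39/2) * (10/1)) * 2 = 390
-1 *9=-9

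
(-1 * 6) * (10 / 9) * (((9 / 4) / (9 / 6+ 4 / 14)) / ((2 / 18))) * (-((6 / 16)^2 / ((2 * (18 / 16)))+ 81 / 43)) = 253071 / 1720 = 147.13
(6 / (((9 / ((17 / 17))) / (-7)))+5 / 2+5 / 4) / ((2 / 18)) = -33 / 4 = -8.25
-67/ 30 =-2.23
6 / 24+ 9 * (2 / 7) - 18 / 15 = 227 / 140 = 1.62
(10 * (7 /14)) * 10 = 50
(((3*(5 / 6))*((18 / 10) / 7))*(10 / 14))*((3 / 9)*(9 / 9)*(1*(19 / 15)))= 19 / 98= 0.19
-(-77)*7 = 539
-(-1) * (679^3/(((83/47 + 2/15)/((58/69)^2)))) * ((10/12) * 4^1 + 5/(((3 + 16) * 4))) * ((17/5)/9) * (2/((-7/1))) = -46578527625111650/1090121409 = -42727834.94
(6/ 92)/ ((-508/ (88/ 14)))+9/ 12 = 61275/ 81788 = 0.75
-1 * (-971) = 971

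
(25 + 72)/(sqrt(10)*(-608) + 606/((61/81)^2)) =-204143079704*sqrt(10)/8843696010271 - 717536620071/17687392020542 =-0.11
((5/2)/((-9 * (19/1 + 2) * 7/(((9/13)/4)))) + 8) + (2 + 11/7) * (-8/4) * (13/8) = -55151/15288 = -3.61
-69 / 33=-23 / 11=-2.09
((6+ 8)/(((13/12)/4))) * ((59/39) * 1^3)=13216/169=78.20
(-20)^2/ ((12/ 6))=200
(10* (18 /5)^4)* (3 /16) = 39366 /125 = 314.93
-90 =-90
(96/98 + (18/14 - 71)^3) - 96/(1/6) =-116411504/343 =-339392.14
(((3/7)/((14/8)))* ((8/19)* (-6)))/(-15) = 192/4655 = 0.04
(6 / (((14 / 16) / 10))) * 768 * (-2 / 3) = -245760 / 7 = -35108.57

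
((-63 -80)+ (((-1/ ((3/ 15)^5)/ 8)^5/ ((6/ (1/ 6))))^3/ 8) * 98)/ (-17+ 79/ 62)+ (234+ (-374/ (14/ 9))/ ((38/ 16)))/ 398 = 1064174422554811324549695061847388277005819476162826017275673/ 84722085147493243079884800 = 12560767605072313493049920000000000.00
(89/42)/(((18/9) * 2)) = 89/168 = 0.53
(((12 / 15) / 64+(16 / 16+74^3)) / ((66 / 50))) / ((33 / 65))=957804575 / 1584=604674.61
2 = 2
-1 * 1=-1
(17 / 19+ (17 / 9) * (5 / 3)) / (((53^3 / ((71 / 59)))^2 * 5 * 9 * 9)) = 10455034 / 16029930123574030485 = 0.00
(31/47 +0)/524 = 31/24628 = 0.00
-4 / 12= -1 / 3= -0.33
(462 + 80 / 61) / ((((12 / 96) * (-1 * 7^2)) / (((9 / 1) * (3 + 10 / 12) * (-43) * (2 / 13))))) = 51602064 / 2989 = 17263.99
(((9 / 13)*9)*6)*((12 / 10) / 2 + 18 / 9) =486 / 5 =97.20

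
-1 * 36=-36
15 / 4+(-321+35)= -1129 / 4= -282.25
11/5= 2.20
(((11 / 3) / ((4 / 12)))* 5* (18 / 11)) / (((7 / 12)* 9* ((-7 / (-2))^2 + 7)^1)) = 480 / 539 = 0.89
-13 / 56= -0.23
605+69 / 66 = 13333 / 22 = 606.05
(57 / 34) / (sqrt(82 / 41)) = 57 * sqrt(2) / 68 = 1.19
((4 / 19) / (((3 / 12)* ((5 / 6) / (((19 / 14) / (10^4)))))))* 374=1122 / 21875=0.05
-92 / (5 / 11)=-1012 / 5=-202.40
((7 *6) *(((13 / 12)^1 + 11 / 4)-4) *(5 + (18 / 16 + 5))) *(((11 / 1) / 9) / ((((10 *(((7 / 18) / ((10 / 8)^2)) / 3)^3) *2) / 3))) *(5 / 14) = -100362796875 / 11239424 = -8929.53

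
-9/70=-0.13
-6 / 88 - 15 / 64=-213 / 704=-0.30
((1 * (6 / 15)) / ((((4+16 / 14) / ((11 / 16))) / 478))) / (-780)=-18403 / 561600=-0.03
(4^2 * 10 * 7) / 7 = 160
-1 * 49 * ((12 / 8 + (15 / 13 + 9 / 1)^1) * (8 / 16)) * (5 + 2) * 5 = -519645 / 52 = -9993.17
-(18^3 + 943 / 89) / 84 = -519991 / 7476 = -69.55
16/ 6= 8/ 3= 2.67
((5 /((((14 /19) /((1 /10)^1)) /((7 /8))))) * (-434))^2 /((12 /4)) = 16999129 /768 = 22134.28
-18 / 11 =-1.64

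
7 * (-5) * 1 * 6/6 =-35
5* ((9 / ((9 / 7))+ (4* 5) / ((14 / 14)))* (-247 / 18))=-3705 / 2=-1852.50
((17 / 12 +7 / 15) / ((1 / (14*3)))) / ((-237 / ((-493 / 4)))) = 41.14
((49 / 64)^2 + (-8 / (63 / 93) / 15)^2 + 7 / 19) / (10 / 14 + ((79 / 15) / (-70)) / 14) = 715177163 / 322016256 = 2.22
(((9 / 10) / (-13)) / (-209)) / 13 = 9 / 353210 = 0.00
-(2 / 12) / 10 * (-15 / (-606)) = -1 / 2424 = -0.00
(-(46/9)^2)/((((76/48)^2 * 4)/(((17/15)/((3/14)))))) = -2014432/146205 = -13.78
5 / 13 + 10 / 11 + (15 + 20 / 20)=2473 / 143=17.29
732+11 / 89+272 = 89367 / 89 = 1004.12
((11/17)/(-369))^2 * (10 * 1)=0.00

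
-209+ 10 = -199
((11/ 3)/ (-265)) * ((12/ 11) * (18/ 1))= -72/ 265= -0.27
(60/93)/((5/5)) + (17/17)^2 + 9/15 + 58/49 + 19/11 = 430767/83545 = 5.16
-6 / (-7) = 6 / 7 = 0.86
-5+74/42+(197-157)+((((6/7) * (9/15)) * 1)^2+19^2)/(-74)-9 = 6222203/271950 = 22.88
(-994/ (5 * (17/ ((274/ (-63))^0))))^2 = 988036/ 7225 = 136.75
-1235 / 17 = -72.65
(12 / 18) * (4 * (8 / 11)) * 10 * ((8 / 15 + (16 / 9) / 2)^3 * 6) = 67108864 / 200475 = 334.75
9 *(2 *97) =1746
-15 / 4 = -3.75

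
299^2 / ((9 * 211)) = 47.08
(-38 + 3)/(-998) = 35/998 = 0.04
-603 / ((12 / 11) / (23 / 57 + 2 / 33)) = -19497 / 76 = -256.54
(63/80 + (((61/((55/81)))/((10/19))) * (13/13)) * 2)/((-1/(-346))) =260456517/2200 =118389.33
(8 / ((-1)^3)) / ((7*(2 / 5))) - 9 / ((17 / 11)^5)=-38543353 / 9938999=-3.88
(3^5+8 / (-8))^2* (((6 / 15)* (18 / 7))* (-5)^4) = 263538000 / 7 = 37648285.71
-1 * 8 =-8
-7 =-7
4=4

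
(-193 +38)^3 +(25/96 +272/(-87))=-3723877.87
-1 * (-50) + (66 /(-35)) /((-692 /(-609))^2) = 58109561 /1197160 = 48.54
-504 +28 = -476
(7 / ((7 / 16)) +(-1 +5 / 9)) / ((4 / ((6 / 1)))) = 70 / 3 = 23.33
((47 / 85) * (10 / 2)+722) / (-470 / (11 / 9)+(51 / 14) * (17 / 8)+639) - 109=-194461951 / 1830475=-106.24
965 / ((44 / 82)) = 39565 / 22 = 1798.41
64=64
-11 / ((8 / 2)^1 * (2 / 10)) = -55 / 4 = -13.75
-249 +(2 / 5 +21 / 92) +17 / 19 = -2162949 / 8740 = -247.48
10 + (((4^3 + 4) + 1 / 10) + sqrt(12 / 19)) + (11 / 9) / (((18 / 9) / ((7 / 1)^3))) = 2 * sqrt(57) / 19 + 12947 / 45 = 288.51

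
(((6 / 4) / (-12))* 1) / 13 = -1 / 104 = -0.01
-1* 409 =-409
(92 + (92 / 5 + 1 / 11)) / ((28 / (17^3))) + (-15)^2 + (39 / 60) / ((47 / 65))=354899178 / 18095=19613.11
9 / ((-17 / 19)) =-171 / 17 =-10.06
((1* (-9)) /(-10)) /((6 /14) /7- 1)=-441 /460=-0.96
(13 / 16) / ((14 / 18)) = 117 / 112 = 1.04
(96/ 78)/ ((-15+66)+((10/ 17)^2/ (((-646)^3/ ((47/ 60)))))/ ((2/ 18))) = 1246566292864/ 51654590751387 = 0.02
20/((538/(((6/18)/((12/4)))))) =10/2421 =0.00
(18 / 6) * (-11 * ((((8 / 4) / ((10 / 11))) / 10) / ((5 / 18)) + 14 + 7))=-89892 / 125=-719.14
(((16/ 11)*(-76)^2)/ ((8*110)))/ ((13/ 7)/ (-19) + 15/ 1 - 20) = -384104/ 205095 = -1.87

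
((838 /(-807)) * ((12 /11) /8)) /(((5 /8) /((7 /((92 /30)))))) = -35196 /68057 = -0.52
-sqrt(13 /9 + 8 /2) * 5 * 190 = -6650 /3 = -2216.67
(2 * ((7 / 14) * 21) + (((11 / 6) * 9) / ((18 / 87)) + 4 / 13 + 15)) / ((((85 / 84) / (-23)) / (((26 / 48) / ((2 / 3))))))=-34293 / 16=-2143.31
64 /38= 32 /19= 1.68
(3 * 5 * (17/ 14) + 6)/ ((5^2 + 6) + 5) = 113/ 168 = 0.67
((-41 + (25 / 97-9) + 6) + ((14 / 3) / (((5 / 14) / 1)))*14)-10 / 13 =2618249 / 18915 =138.42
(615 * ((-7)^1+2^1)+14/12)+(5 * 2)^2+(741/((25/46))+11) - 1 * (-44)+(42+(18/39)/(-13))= -38365421/25350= -1513.43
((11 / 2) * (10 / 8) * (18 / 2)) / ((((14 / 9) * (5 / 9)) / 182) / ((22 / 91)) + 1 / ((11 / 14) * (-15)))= -2205225 / 2324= -948.89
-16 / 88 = -2 / 11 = -0.18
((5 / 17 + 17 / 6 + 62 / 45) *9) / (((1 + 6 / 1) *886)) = 6893 / 1054340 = 0.01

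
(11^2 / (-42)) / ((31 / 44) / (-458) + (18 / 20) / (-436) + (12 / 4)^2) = -332230910 / 1037462937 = -0.32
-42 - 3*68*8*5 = -8202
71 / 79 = 0.90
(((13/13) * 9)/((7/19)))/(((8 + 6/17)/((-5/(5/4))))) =-5814/497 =-11.70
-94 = -94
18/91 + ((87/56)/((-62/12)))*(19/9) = -0.44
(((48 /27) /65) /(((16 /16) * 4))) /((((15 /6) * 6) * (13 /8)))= 32 /114075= 0.00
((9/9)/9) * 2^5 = 32/9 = 3.56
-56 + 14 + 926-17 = 867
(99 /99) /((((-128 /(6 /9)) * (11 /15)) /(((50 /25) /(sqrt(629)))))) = -0.00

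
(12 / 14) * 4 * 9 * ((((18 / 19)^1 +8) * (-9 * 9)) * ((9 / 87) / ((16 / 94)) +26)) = -2295059670 / 3857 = -595037.51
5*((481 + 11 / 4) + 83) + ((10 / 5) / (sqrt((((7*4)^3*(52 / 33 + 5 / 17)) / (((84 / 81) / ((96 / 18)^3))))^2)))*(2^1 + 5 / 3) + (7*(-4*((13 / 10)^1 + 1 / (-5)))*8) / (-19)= 455501299522391 / 160009256960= 2846.72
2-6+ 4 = 0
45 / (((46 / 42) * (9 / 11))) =1155 / 23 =50.22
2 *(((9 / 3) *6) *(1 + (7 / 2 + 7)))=414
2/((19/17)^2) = 578/361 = 1.60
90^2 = 8100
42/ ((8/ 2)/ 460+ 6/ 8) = 19320/ 349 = 55.36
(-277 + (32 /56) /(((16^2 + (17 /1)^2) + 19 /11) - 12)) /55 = -5702577 /1132285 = -5.04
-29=-29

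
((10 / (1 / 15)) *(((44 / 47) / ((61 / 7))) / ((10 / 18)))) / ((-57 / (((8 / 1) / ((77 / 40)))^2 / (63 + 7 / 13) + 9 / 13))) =-11048721480 / 22519846349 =-0.49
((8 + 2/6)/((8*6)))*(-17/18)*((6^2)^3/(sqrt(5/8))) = -3060*sqrt(10) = -9676.57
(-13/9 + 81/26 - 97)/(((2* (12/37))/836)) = -172500031/1404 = -122863.27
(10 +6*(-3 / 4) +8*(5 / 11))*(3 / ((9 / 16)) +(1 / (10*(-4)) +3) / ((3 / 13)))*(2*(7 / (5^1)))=1025703 / 2200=466.23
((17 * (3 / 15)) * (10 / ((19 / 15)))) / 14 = 255 / 133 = 1.92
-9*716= -6444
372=372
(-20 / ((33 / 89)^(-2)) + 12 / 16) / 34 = -63357 / 1077256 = -0.06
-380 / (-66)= 190 / 33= 5.76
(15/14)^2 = 225/196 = 1.15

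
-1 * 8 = -8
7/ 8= 0.88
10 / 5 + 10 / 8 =13 / 4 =3.25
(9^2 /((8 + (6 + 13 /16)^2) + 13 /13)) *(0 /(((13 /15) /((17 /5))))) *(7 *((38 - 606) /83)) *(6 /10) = 0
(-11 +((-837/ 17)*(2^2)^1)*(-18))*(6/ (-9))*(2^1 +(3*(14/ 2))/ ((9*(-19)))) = -4422.59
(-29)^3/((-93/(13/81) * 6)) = 317057/45198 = 7.01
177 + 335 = 512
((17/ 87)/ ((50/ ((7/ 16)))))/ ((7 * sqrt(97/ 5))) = 0.00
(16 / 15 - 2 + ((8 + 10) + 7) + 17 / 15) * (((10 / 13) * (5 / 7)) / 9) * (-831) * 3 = -49860 / 13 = -3835.38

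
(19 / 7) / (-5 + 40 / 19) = -361 / 385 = -0.94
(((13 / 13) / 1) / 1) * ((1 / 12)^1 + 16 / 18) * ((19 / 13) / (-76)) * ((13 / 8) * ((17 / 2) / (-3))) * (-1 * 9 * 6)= -595 / 128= -4.65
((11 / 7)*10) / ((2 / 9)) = 495 / 7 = 70.71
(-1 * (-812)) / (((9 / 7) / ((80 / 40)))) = 11368 / 9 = 1263.11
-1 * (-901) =901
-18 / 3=-6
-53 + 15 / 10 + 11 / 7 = -699 / 14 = -49.93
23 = 23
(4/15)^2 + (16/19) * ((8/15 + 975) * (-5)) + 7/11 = -193122331/47025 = -4106.80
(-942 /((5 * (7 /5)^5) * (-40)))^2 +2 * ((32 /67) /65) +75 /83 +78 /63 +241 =243.92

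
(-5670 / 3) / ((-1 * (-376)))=-945 / 188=-5.03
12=12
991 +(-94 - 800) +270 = 367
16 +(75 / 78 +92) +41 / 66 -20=38431 / 429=89.58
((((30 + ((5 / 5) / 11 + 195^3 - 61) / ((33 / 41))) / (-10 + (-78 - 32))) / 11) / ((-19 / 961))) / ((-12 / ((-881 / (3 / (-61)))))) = -34541194283464309 / 65549088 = -526951561.61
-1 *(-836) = 836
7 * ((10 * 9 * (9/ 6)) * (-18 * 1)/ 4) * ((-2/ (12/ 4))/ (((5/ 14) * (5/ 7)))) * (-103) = -5723298/ 5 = -1144659.60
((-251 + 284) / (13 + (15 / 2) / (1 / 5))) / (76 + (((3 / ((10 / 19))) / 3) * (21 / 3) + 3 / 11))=0.01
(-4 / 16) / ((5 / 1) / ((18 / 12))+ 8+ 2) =-0.02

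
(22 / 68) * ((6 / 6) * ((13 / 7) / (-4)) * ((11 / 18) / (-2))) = 1573 / 34272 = 0.05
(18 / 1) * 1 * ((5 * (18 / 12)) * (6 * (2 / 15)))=108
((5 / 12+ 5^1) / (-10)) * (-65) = 845 / 24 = 35.21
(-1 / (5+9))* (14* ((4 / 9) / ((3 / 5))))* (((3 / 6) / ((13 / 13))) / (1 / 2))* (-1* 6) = 40 / 9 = 4.44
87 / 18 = 29 / 6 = 4.83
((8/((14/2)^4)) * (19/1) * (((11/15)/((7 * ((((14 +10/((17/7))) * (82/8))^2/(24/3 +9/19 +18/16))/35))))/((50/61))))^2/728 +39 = 3023261975341635610082765521/77519537829255745002780000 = 39.00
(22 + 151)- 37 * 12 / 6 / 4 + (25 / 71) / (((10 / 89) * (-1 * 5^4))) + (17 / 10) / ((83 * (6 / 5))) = 1365809303 / 8839500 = 154.51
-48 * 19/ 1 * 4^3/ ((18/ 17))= -165376/ 3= -55125.33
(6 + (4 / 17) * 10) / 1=142 / 17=8.35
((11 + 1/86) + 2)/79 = 1119/6794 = 0.16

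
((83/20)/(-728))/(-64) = 83/931840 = 0.00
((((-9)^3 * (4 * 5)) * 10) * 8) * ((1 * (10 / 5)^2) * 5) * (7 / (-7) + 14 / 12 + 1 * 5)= -120528000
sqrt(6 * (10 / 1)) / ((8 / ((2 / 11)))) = sqrt(15) / 22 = 0.18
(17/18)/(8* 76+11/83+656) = 1411/1888614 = 0.00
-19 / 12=-1.58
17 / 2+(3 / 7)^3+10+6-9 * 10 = -44879 / 686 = -65.42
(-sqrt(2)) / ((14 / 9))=-9* sqrt(2) / 14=-0.91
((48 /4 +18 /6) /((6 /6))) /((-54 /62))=-155 /9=-17.22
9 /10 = 0.90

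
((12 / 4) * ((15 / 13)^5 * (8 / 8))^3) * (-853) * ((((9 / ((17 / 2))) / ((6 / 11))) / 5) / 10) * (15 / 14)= -910.64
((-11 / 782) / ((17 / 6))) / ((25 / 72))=-0.01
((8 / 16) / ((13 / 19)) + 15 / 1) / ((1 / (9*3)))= 11043 / 26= 424.73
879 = 879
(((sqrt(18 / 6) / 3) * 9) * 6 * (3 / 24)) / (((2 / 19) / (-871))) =-148941 * sqrt(3) / 8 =-32246.67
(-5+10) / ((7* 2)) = 0.36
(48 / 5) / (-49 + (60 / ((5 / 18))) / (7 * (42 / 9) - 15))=-2544 / 9745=-0.26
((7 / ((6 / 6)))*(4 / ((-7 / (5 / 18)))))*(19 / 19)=-10 / 9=-1.11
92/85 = 1.08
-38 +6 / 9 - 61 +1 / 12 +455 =1427 / 4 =356.75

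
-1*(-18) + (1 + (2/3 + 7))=80/3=26.67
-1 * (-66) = 66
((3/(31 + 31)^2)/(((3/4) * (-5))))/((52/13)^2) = -1/76880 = -0.00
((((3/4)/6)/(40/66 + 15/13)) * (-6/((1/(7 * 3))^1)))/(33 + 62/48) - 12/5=-1653438/621365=-2.66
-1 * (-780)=780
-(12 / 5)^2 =-144 / 25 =-5.76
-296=-296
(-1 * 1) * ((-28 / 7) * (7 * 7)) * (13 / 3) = 2548 / 3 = 849.33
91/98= 0.93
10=10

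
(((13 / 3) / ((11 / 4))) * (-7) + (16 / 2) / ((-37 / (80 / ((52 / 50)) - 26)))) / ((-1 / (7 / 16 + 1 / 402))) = 123760145 / 12761892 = 9.70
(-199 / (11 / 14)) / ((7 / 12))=-434.18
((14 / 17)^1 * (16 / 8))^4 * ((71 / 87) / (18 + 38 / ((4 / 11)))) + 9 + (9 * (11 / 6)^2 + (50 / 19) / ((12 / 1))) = 36372723101 / 920401420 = 39.52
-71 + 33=-38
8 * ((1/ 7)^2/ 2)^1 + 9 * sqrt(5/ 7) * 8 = 4/ 49 + 72 * sqrt(35)/ 7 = 60.93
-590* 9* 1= -5310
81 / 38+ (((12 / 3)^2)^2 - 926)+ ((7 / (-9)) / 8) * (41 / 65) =-59392313 / 88920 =-667.93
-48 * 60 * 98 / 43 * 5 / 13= -1411200 / 559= -2524.51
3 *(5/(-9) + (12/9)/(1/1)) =2.33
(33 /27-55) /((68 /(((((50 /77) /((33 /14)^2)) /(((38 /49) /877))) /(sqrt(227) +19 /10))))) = -6.16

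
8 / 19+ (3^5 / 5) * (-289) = -1334273 / 95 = -14044.98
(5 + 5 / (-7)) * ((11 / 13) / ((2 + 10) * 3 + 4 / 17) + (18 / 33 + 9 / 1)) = 1149405 / 28028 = 41.01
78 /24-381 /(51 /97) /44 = -2472 /187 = -13.22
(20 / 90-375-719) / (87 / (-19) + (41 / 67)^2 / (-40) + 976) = -33584184160 / 29826962829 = -1.13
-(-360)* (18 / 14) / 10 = 324 / 7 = 46.29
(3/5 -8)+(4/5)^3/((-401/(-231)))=-7.11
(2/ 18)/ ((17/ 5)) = 5/ 153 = 0.03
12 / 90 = 2 / 15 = 0.13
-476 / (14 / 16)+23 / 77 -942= -114399 / 77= -1485.70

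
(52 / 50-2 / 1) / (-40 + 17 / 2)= 16 / 525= 0.03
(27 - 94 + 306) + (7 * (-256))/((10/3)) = -1493/5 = -298.60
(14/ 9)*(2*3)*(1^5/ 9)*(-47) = -1316/ 27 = -48.74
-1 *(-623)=623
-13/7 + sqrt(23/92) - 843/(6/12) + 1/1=-23609/14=-1686.36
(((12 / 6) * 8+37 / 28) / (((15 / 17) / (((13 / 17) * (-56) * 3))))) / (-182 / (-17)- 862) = 21437 / 7236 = 2.96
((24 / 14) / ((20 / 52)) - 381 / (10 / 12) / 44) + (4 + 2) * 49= 221811 / 770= 288.07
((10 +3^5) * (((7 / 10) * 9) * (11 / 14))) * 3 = 75141 / 20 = 3757.05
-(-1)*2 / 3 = 2 / 3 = 0.67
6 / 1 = 6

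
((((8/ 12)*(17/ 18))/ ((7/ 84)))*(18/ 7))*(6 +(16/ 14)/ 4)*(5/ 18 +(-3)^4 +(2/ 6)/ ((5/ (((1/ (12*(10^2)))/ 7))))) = 425570486/ 42875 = 9925.84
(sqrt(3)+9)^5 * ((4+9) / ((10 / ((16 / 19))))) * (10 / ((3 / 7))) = 17105088 * sqrt(3) / 19+39469248 / 19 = 3636638.39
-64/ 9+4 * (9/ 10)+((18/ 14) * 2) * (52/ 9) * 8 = 115.35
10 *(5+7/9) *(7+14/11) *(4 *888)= 56026880/33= 1697784.24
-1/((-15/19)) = 19/15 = 1.27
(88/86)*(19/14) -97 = -28779/301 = -95.61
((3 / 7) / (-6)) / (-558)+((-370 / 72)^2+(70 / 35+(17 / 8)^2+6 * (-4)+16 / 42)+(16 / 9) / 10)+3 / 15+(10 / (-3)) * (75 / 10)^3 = -7855188511 / 5624640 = -1396.57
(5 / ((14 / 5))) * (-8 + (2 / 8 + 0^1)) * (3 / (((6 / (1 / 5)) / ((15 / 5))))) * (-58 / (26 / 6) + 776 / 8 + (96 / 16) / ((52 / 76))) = -558465 / 1456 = -383.56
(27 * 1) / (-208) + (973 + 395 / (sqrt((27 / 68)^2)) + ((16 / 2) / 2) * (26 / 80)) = 55289099 / 28080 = 1968.99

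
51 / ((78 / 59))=1003 / 26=38.58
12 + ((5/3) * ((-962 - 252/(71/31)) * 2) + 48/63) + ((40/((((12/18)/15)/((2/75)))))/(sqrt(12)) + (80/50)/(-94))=-1247609684/350385 + 4 * sqrt(3)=-3553.75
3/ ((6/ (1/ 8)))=1/ 16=0.06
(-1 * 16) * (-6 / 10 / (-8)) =-6 / 5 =-1.20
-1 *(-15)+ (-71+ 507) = 451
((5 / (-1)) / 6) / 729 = -5 / 4374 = -0.00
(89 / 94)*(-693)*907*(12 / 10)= -167823117 / 235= -714140.92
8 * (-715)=-5720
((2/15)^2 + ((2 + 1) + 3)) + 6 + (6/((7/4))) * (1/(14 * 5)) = 133036/11025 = 12.07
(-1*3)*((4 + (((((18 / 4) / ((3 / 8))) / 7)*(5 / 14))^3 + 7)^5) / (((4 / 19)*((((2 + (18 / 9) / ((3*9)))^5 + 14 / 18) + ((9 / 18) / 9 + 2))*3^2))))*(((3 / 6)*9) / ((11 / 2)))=-364135486463079542060911420756009436361 / 586496817202268546968258010724758950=-620.87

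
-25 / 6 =-4.17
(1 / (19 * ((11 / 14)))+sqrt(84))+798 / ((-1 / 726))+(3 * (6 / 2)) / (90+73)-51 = -19738381570 / 34067+2 * sqrt(21) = -579389.71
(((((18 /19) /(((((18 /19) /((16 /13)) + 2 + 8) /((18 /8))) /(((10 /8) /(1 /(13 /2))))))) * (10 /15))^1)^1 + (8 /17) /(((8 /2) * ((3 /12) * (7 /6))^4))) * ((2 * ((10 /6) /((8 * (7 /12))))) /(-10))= -1157868459 /935444006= -1.24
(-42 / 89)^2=1764 / 7921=0.22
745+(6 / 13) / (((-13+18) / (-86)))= 47909 / 65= 737.06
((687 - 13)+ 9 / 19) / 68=12815 / 1292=9.92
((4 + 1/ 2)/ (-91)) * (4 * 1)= -18/ 91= -0.20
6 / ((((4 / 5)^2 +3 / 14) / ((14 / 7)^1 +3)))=10500 / 299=35.12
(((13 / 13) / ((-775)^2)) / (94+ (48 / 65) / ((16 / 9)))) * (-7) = -91 / 737207125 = -0.00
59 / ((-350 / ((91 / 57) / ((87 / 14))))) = -5369 / 123975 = -0.04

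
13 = 13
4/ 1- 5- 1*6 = -7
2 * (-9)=-18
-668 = -668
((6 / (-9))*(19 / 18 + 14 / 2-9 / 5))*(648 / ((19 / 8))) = -108096 / 95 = -1137.85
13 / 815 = 0.02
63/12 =21/4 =5.25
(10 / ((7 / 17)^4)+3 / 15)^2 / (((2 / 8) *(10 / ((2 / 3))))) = 23279270345868 / 720600125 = 32305.39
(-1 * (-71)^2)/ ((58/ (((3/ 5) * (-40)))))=60492/ 29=2085.93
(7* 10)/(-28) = -5/2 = -2.50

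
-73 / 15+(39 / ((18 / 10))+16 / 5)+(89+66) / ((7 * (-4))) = 405 / 28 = 14.46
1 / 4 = 0.25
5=5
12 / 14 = 6 / 7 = 0.86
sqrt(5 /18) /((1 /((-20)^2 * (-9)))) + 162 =162 - 600 * sqrt(10) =-1735.37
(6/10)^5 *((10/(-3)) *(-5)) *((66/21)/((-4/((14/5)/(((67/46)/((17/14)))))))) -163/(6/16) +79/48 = -435.40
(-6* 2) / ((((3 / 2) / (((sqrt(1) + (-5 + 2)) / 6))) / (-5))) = -40 / 3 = -13.33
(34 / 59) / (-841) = -34 / 49619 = -0.00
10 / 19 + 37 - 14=447 / 19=23.53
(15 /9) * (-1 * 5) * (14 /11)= -350 /33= -10.61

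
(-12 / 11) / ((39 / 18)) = -72 / 143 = -0.50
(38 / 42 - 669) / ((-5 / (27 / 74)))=12627 / 259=48.75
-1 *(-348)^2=-121104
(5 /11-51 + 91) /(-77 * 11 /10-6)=-4450 /9977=-0.45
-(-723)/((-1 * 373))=-723/373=-1.94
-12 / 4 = -3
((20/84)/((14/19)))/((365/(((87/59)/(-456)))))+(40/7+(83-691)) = -6101192861/10130064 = -602.29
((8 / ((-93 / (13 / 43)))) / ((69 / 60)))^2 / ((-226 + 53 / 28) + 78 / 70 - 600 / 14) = -6656000 / 3460045328361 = -0.00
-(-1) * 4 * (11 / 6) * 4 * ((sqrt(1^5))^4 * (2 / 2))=88 / 3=29.33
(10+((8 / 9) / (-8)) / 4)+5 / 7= 10.69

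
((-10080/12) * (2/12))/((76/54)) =-1890/19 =-99.47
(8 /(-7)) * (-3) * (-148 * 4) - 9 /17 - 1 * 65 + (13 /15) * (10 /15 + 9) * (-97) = -15571741 /5355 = -2907.89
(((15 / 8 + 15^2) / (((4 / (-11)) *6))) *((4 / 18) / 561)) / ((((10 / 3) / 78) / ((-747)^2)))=-292582719 / 544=-537835.88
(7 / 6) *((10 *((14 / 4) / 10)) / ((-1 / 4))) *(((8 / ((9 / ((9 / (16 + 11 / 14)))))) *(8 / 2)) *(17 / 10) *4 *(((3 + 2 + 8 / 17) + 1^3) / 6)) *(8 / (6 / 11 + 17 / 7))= -297493504 / 484335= -614.23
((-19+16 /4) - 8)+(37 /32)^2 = -22183 /1024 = -21.66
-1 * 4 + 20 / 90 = -34 / 9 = -3.78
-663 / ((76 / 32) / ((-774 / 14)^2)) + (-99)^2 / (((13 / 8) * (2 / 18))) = -9669891456 / 12103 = -798966.49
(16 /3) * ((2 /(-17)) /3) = -32 /153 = -0.21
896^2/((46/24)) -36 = 9632964/23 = 418824.52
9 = 9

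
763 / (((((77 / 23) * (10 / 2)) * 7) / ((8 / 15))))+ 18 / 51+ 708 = 69883502 / 98175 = 711.83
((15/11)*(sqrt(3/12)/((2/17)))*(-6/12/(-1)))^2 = 65025/7744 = 8.40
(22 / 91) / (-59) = -22 / 5369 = -0.00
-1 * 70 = -70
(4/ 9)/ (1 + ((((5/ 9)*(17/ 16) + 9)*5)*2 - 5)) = 0.00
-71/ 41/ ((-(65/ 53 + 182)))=3763/ 398151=0.01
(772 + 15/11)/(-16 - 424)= -8507/4840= -1.76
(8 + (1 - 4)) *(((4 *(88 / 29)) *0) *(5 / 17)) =0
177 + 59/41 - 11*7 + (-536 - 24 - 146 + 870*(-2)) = -96127/41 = -2344.56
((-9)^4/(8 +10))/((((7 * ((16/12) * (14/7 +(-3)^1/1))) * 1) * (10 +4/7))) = -2187/592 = -3.69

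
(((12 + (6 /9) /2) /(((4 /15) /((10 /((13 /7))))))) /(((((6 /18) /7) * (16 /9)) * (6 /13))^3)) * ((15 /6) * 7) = 9576706332375 /131072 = 73064470.92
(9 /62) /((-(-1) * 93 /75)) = 225 /1922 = 0.12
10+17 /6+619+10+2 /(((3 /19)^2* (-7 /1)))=79427 /126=630.37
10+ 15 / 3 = 15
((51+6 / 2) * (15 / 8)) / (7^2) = 405 / 196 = 2.07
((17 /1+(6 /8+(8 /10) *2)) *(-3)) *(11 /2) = -12771 /40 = -319.28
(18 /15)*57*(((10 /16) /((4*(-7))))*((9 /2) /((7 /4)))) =-1539 /392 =-3.93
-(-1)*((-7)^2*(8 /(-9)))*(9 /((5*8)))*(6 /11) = -294 /55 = -5.35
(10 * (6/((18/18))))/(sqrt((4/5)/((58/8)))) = 180.62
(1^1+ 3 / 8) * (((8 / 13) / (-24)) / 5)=-11 / 1560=-0.01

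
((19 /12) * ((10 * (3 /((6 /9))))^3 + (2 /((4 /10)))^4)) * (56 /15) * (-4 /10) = -1952440 /9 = -216937.78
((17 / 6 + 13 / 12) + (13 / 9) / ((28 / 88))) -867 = -216353 / 252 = -858.54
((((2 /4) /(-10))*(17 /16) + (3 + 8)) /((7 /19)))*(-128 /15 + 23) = 429.85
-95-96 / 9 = -317 / 3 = -105.67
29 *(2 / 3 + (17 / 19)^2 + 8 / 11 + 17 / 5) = 9663844 / 59565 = 162.24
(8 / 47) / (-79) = -8 / 3713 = -0.00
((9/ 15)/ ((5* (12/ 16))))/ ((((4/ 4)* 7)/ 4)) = 16/ 175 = 0.09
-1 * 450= -450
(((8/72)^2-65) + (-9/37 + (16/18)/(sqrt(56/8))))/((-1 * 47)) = 195497/140859-8 * sqrt(7)/2961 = 1.38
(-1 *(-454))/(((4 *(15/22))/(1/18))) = 2497/270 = 9.25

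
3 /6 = 1 /2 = 0.50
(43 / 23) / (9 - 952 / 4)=-43 / 5267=-0.01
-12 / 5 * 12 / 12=-12 / 5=-2.40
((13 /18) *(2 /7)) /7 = 13 /441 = 0.03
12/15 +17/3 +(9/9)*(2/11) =1097/165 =6.65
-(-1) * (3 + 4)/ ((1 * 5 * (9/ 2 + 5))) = 14/ 95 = 0.15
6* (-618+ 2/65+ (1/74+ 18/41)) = -365341401/98605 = -3705.10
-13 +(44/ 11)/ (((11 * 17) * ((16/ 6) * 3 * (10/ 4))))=-12154/ 935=-13.00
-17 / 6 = -2.83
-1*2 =-2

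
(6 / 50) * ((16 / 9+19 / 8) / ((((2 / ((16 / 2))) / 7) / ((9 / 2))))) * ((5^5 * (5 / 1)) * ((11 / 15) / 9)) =2877875 / 36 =79940.97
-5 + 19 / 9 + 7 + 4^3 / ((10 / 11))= 3353 / 45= 74.51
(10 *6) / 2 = 30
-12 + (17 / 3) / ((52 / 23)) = -1481 / 156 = -9.49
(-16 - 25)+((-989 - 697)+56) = -1671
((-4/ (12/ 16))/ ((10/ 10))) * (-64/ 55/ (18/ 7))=3584/ 1485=2.41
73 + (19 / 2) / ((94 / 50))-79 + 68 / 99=-2419 / 9306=-0.26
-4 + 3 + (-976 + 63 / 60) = -19519 / 20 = -975.95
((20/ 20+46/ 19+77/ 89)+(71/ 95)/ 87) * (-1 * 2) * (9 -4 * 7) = 6318398/ 38715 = 163.20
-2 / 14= -1 / 7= -0.14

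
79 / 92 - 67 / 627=43369 / 57684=0.75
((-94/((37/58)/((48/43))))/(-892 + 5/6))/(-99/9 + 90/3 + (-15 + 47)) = 523392/144620309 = 0.00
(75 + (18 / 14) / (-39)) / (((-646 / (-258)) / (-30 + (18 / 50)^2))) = -2347061346 / 2624375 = -894.33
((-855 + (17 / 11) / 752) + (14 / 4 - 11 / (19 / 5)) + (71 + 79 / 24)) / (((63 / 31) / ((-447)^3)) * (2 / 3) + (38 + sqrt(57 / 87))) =-28771505653869461777529270837 / 1400871339589845895654519340 + 104433777369708915149114103 * sqrt(551) / 5603485358359383582618077360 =-20.10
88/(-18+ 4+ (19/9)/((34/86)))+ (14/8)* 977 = 9007819/5300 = 1699.59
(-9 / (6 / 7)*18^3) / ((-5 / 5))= 61236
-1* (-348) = 348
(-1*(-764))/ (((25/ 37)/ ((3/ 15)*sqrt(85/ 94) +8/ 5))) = 14134*sqrt(7990)/ 5875 +226144/ 125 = 2024.20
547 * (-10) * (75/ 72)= -5697.92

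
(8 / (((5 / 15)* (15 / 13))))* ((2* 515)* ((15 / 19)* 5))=1606800 / 19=84568.42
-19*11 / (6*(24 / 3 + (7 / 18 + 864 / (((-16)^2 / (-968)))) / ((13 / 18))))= 209 / 27090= 0.01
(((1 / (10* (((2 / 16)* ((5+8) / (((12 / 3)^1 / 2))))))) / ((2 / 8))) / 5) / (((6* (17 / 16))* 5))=256 / 82875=0.00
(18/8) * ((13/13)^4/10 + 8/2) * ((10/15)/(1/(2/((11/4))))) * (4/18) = 164/165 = 0.99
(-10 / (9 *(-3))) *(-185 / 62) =-925 / 837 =-1.11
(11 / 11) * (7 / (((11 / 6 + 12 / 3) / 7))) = 42 / 5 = 8.40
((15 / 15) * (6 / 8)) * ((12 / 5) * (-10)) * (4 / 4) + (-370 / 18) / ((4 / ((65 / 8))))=-17209 / 288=-59.75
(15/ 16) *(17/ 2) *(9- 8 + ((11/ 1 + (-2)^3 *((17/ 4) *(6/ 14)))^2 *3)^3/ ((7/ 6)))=10085659222215/ 26353376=382708.43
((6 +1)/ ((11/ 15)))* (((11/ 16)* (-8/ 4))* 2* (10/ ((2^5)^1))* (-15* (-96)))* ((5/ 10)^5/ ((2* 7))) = -3375/ 128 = -26.37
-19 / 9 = -2.11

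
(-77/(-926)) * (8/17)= 308/7871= 0.04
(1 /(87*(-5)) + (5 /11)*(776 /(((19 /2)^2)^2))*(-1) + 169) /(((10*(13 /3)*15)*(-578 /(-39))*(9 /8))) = 210715186268 /13516226224875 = 0.02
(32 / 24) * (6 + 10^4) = 40024 / 3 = 13341.33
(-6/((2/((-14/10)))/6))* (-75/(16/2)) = -945/4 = -236.25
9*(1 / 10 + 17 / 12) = 273 / 20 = 13.65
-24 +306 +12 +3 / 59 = 17349 / 59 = 294.05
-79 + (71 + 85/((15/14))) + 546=1852/3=617.33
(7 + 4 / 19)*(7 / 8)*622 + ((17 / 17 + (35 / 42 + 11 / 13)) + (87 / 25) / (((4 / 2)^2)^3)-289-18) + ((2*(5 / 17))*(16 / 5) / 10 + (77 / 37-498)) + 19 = 3143.33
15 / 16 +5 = 95 / 16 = 5.94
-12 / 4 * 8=-24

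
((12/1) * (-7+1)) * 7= -504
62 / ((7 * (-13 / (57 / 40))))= -1767 / 1820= -0.97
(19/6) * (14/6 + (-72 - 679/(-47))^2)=10496.56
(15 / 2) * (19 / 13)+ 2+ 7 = 519 / 26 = 19.96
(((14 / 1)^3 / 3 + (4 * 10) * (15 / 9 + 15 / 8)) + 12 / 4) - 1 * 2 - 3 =3163 / 3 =1054.33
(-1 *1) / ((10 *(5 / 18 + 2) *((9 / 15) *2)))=-3 / 82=-0.04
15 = 15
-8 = -8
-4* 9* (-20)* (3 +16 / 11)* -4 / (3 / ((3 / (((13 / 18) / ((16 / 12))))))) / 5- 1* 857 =-799927 / 143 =-5593.90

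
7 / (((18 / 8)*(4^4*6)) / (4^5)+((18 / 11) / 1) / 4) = 616 / 333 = 1.85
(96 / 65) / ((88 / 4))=48 / 715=0.07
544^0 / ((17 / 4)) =4 / 17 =0.24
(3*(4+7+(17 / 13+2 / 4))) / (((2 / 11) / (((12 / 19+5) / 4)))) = 1175823 / 3952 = 297.53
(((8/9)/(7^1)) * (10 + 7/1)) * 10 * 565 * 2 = 1536800/63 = 24393.65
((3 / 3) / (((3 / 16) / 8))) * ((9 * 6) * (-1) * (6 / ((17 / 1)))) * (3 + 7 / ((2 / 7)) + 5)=-449280 / 17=-26428.24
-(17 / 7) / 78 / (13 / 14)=-0.03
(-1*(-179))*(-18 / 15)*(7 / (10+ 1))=-7518 / 55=-136.69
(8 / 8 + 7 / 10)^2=289 / 100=2.89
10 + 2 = 12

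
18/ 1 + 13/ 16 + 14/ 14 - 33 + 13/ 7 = -1269/ 112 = -11.33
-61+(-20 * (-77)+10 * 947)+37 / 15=164272 / 15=10951.47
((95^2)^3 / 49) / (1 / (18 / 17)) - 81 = 13231653963777 / 833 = 15884338491.93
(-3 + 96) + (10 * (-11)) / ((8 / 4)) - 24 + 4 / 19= 270 / 19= 14.21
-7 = -7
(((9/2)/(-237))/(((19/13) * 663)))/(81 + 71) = -1/7757168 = -0.00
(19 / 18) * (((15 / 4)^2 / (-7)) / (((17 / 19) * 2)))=-9025 / 7616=-1.19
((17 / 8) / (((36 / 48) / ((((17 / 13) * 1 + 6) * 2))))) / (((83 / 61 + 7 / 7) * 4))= 98515 / 22464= 4.39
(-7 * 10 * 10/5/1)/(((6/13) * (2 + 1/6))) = -140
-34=-34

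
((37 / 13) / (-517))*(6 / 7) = -222 / 47047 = -0.00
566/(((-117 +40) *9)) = -566/693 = -0.82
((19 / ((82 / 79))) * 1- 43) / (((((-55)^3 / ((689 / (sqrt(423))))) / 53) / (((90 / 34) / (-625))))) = -8873631 * sqrt(47) / 54502786250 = -0.00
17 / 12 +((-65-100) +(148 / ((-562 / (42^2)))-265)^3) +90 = -388283612.25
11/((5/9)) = 99/5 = 19.80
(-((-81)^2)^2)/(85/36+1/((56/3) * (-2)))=-43391094768/2353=-18440754.26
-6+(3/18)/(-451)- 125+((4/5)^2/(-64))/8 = -141796153/1082400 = -131.00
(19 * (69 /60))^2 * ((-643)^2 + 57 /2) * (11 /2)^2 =3821731019359 /640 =5971454717.75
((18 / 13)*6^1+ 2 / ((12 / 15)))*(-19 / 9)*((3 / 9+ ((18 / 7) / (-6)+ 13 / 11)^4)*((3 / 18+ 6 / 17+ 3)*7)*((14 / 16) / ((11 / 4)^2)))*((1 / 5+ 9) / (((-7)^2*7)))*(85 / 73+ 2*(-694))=308406834721497016013 / 194543384925744855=1585.29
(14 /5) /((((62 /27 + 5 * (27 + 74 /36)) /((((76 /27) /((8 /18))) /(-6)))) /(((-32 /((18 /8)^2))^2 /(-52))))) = 17432576 /1132833195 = 0.02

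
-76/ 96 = -19/ 24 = -0.79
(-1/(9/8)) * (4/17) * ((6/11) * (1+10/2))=-128/187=-0.68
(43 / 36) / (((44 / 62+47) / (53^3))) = 198453041 / 53244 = 3727.24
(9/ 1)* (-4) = -36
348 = 348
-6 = -6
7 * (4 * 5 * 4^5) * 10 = 1433600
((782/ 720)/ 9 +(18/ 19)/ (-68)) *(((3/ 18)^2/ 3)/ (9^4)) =111713/ 741551513760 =0.00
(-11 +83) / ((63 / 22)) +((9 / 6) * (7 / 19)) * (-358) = -22969 / 133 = -172.70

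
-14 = -14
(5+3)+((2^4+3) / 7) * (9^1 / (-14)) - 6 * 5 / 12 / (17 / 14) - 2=3659 / 1666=2.20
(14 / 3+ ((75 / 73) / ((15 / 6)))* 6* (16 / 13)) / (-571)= -21926 / 1625637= -0.01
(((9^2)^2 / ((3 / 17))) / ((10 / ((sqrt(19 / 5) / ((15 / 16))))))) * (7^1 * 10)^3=272051136 * sqrt(95)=2651626473.86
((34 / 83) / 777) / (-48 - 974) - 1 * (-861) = 28374169744 / 32954901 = 861.00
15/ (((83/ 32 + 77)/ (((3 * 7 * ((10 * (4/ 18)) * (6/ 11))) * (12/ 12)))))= 44800/ 9339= 4.80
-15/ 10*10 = -15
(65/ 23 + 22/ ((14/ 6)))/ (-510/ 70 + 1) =-1973/ 1012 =-1.95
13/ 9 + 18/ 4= 107/ 18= 5.94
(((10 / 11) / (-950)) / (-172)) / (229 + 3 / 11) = 1 / 41209480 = 0.00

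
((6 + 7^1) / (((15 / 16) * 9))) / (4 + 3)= 208 / 945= 0.22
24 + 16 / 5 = 136 / 5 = 27.20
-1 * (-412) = 412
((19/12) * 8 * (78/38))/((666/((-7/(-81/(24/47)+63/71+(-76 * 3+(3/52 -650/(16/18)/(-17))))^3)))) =179996151899013632/26501860341608286560315499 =0.00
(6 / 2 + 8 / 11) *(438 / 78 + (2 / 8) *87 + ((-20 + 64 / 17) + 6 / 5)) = 2234459 / 48620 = 45.96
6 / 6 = 1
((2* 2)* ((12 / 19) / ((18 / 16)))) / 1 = 128 / 57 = 2.25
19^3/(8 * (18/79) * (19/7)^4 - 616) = -1301008261/98076040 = -13.27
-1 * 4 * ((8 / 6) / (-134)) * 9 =24 / 67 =0.36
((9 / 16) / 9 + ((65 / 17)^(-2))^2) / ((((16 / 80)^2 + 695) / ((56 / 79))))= 134308727 / 1960289947200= 0.00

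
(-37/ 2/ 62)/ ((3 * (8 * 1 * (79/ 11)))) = -407/ 235104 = -0.00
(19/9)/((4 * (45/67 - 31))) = -1273/73152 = -0.02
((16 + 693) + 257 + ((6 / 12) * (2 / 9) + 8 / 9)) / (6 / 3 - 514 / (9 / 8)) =-8703 / 4094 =-2.13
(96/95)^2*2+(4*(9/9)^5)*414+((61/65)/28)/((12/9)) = 21787669707/13140400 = 1658.07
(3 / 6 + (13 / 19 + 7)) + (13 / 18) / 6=17041 / 2052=8.30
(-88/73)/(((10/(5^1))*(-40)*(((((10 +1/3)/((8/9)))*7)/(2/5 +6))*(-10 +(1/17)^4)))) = -117597568/992290932675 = -0.00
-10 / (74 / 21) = -105 / 37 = -2.84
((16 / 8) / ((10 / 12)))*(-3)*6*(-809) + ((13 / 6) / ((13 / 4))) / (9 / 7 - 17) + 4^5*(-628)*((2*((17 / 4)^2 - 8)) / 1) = -425926883 / 33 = -12906875.24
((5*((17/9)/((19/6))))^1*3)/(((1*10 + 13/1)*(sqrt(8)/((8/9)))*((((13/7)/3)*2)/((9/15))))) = 238*sqrt(2)/5681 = 0.06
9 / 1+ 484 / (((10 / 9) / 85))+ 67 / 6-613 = 218599 / 6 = 36433.17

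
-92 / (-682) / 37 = 46 / 12617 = 0.00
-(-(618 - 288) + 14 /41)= 329.66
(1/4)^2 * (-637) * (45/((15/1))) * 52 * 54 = -335380.50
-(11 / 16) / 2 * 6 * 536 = -1105.50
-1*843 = -843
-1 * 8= -8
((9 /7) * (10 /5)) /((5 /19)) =342 /35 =9.77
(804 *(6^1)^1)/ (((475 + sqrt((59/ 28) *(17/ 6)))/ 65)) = 25022088000/ 37903997 - 627120 *sqrt(42126)/ 37903997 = 656.75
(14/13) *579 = 8106/13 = 623.54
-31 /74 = -0.42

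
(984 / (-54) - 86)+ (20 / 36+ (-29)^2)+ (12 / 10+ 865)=24053 / 15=1603.53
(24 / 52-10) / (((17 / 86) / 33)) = -351912 / 221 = -1592.36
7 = 7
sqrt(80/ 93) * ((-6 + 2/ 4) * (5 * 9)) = -330 * sqrt(465)/ 31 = -229.55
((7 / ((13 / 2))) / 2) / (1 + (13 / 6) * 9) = 14 / 533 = 0.03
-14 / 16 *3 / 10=-21 / 80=-0.26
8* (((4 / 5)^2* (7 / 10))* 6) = 2688 / 125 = 21.50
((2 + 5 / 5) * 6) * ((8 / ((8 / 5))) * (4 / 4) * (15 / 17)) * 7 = 555.88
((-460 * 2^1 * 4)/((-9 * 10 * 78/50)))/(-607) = -9200/213057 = -0.04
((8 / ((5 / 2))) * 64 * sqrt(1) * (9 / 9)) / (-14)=-512 / 35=-14.63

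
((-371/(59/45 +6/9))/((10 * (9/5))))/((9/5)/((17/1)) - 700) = 157675/10589398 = 0.01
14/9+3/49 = 713/441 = 1.62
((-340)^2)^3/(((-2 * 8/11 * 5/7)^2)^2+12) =13576143243157264000000/115699123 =117340070444244.11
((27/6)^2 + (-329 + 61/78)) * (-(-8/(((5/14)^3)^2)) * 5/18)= -361741498048/1096875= -329792.82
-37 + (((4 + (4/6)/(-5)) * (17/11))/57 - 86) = -1155829/9405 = -122.90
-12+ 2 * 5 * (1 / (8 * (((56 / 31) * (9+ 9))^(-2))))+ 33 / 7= 8841549 / 6727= 1314.34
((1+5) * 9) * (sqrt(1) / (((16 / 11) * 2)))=297 / 16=18.56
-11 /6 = -1.83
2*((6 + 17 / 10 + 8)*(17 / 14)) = 2669 / 70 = 38.13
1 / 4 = 0.25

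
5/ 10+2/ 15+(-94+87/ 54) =-4129/ 45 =-91.76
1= 1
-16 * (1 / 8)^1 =-2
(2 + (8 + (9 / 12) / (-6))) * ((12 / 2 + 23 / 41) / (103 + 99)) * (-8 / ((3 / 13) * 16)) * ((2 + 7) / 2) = -828789 / 265024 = -3.13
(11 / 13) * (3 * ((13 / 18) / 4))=11 / 24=0.46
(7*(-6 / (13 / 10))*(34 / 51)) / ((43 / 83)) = -23240 / 559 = -41.57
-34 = -34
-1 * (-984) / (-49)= -984 / 49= -20.08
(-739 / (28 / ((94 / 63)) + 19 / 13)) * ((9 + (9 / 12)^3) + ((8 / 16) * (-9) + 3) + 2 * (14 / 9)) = -2869466795 / 7118784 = -403.08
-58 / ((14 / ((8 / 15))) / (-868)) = 28768 / 15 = 1917.87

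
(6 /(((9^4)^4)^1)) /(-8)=-1 /2470693585135788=-0.00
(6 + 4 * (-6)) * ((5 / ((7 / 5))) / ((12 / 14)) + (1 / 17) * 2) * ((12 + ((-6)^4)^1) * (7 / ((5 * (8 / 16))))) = -24007032 / 85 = -282435.67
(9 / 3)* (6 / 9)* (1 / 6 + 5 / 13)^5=0.10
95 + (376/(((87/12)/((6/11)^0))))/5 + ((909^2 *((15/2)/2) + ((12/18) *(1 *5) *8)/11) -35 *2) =59307042203/19140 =3098591.55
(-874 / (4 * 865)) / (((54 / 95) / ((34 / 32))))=-141151 / 298944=-0.47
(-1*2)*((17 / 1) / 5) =-34 / 5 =-6.80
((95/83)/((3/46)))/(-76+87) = 4370/2739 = 1.60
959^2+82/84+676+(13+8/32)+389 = 77343859/84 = 920760.23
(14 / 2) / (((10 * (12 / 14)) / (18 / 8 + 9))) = 147 / 16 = 9.19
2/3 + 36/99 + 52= 1750/33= 53.03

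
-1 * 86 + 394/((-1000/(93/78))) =-1124107/13000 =-86.47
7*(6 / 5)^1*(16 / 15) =224 / 25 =8.96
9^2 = 81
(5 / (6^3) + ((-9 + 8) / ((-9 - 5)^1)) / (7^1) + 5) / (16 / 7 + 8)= 53273 / 108864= 0.49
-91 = -91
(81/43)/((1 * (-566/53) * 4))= -4293/97352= -0.04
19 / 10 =1.90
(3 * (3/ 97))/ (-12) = -3/ 388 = -0.01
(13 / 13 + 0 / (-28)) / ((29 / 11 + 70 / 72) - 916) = -0.00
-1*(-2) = 2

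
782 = 782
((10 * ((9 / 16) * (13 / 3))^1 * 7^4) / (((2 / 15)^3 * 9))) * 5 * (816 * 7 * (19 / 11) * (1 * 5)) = 29772812671875 / 44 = 676654833451.70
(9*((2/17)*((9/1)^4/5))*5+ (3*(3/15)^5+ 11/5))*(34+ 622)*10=484355206912/10625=45586372.42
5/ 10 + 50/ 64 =1.28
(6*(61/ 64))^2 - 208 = -179503/ 1024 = -175.30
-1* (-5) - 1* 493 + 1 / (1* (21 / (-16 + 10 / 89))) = -130498 / 267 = -488.76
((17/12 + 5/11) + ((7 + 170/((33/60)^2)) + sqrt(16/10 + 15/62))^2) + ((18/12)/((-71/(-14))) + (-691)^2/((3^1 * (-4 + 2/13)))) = 68847 * sqrt(177010)/18755 + 909915152294603/3222484100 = 283908.94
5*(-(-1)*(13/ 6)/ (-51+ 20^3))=65/ 47694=0.00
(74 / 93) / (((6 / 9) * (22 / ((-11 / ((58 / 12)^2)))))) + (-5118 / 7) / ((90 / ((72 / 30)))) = -89070802 / 4562425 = -19.52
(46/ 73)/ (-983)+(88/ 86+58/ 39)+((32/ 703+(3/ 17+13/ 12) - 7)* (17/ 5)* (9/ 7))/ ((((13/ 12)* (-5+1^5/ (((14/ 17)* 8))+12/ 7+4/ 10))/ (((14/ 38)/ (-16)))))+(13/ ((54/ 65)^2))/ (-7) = -0.37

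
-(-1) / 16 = 1 / 16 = 0.06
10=10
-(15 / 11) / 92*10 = -75 / 506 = -0.15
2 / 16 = 1 / 8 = 0.12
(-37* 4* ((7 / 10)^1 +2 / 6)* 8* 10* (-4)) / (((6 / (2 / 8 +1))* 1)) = 91760 / 9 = 10195.56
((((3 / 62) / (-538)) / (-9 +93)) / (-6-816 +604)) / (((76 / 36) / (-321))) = -2889 / 3868495456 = -0.00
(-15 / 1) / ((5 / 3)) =-9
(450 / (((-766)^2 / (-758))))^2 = 7271825625 / 21517662721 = 0.34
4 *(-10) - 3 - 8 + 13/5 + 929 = 4403/5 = 880.60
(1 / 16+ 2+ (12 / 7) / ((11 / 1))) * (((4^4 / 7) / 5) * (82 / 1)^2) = 294027072 / 2695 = 109100.95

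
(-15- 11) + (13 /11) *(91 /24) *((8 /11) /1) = -8255 /363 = -22.74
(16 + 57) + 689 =762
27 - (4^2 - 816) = 827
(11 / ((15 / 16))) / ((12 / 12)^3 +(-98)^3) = -176 / 14117865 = -0.00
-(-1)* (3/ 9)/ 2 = 0.17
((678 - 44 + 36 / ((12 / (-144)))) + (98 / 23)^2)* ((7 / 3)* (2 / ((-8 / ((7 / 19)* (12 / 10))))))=-2853319 / 50255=-56.78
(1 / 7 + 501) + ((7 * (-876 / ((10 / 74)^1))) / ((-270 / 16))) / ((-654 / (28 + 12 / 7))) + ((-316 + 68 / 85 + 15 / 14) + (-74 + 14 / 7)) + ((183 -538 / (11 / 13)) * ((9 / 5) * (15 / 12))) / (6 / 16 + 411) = -119772491609 / 12429613350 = -9.64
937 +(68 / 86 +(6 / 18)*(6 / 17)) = 685611 / 731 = 937.91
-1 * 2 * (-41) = 82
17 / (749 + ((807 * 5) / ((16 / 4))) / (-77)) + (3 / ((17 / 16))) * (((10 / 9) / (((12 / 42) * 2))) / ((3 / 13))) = 825832588 / 34678521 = 23.81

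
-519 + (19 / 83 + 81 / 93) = -1332557 / 2573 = -517.90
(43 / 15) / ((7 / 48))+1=723 / 35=20.66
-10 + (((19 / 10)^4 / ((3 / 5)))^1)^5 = 37589895697545958193355601 / 7776000000000000000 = 4834091.52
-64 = -64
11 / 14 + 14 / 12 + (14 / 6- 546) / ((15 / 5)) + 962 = 49312 / 63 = 782.73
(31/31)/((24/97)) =97/24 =4.04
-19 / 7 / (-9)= 19 / 63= 0.30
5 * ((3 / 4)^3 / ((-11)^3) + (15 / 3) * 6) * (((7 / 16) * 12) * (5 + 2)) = 1878287355 / 340736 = 5512.44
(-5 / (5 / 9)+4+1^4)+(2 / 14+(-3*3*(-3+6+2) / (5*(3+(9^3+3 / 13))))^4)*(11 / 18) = -24986027317971128 / 6385881243989583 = -3.91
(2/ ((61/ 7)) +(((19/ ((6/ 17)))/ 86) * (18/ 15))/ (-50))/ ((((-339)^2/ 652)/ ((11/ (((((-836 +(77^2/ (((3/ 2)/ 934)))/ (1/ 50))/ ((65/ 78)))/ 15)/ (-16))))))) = -91702822/ 6322955419433865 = -0.00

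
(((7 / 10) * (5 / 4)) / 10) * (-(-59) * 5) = 413 / 16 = 25.81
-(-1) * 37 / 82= 37 / 82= 0.45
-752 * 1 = -752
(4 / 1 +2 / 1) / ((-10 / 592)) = -1776 / 5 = -355.20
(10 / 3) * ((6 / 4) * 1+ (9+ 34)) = 148.33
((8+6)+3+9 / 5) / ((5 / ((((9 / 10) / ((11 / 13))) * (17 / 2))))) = 93483 / 2750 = 33.99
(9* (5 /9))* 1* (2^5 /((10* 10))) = 8 /5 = 1.60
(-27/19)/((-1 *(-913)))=-27/17347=-0.00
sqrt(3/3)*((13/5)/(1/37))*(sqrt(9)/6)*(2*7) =3367/5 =673.40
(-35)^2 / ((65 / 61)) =14945 / 13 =1149.62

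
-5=-5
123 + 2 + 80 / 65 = 1641 / 13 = 126.23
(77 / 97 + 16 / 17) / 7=0.25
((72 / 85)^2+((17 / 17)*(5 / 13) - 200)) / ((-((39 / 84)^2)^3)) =9002425522040832 / 453358035325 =19857.21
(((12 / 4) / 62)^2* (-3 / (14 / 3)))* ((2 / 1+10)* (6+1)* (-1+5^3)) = -486 / 31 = -15.68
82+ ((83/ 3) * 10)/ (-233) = 56488/ 699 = 80.81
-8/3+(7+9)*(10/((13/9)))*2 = 8536/39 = 218.87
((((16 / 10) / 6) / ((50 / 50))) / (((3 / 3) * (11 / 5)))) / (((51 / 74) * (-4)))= -74 / 1683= -0.04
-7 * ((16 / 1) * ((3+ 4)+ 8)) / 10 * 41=-6888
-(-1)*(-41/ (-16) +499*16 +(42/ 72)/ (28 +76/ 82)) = 227330089/ 28464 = 7986.58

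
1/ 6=0.17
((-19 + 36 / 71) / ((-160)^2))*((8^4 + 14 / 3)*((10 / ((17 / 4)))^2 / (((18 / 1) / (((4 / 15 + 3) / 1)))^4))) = -46558049018663 / 2617113090960000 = -0.02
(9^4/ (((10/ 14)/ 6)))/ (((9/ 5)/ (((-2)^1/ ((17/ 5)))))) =-306180/ 17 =-18010.59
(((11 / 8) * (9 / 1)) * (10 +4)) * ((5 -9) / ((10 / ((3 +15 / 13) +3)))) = -64449 / 130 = -495.76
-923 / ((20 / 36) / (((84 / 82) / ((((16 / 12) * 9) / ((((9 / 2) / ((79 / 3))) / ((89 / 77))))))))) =-120891771 / 5765420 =-20.97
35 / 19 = 1.84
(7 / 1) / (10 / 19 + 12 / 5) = 665 / 278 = 2.39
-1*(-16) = 16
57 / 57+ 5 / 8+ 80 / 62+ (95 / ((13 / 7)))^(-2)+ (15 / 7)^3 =9792319109 / 767702600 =12.76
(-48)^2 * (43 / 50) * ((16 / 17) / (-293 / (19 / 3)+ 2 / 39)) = -587298816 / 14553275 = -40.36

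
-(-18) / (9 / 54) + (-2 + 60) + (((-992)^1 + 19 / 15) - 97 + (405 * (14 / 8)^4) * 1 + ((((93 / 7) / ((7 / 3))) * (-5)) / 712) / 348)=1397054802511 / 485640960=2876.72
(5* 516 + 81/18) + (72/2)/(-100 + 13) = 149877/58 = 2584.09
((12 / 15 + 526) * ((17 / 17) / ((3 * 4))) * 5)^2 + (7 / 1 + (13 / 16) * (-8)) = 192723 / 4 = 48180.75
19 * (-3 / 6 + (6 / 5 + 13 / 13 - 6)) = -817 / 10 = -81.70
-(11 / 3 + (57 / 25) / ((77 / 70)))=-947 / 165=-5.74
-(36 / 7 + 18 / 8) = -7.39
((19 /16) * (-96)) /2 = -57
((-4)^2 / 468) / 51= 4 / 5967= 0.00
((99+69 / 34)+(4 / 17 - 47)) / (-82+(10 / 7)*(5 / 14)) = -30135 / 45254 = -0.67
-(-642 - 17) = 659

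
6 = 6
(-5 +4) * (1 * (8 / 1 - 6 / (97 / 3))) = -758 / 97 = -7.81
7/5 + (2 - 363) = -1798/5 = -359.60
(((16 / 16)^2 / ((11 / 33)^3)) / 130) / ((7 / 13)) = 27 / 70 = 0.39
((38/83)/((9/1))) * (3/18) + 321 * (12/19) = 8632693/42579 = 202.75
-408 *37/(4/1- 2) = -7548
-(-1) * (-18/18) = -1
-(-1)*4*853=3412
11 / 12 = 0.92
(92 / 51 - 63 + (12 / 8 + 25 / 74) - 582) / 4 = -160.34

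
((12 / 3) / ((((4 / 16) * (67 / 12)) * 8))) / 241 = 24 / 16147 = 0.00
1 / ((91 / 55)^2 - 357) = -3025 / 1071644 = -0.00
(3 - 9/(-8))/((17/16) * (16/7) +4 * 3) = 231/808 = 0.29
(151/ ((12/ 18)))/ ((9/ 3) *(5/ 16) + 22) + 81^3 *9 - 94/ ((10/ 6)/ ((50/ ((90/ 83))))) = 5263196407/ 1101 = 4780378.21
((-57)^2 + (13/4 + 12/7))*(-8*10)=-1822220/7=-260317.14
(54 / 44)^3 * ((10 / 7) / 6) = 32805 / 74536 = 0.44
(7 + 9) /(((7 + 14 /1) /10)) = 160 /21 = 7.62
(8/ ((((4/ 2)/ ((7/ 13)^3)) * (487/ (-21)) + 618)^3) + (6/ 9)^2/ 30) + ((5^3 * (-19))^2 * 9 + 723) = 10581426859273762088012601949/ 208433879391635622720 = 50766348.01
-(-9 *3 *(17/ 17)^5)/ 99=3/ 11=0.27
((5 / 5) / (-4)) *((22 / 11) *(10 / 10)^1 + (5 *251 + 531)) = -447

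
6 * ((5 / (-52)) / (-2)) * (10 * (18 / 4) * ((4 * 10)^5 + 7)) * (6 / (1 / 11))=2280960155925 / 26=87729236766.35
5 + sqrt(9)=8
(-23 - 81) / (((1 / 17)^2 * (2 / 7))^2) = -106405754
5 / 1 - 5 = 0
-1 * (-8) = 8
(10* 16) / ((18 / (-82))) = -6560 / 9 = -728.89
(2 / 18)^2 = 1 / 81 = 0.01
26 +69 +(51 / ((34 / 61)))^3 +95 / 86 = 766156.98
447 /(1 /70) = 31290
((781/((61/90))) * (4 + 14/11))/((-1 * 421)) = -370620/25681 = -14.43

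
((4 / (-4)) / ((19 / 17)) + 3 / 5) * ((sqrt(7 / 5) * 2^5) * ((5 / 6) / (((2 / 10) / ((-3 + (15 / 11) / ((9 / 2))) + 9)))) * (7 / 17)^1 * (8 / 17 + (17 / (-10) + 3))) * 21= -687185408 * sqrt(35) / 906015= -4487.17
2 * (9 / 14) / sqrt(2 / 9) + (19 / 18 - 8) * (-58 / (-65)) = -725 / 117 + 27 * sqrt(2) / 14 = -3.47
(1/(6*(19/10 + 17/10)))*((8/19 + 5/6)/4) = 715/49248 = 0.01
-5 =-5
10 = 10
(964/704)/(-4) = -241/704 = -0.34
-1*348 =-348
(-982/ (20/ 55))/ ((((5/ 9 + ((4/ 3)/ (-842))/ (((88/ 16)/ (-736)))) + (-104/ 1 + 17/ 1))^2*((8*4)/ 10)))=-0.11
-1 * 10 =-10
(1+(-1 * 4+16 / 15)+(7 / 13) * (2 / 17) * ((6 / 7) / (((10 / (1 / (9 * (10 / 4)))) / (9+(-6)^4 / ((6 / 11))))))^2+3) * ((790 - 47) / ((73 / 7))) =542764472 / 1209975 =448.57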